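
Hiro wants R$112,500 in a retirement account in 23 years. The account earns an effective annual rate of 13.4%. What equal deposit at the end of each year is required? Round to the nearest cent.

PMT = 112500 / ( [(1+0.134)^23 − 1] / 0.134 ) = 112500 / 127.121941 = 884.9770

R$884.98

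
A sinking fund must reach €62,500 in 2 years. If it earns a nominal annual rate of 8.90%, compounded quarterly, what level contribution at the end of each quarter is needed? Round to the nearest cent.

€7,224.17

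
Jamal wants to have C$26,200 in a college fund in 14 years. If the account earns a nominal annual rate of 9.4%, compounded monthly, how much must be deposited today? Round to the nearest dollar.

C$7,063

i = 0.094/12 = 0.00783333 per month; n = 14·12 = 168.
Discount factor = (1+0.00783333)^(−168) = 0.269585; PV = 26,200 × 0.269585 = 7,063.1207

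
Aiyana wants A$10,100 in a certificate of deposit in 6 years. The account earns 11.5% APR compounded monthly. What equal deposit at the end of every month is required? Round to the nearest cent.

A$98.05

Periodic rate i = 0.115/12 = 0.00958333; n = 6 × 12 = 72 periods.
PMT = 10100 / ( [(1+0.00958333)^72 − 1] / 0.00958333 ) = 10100 / 103.009708 = 98.0490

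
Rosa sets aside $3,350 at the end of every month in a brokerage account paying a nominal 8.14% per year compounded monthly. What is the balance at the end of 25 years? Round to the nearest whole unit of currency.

Periodic rate i = 0.0814/12 = 0.00678333; n = 25 × 12 = 300 periods.
FV = 3350 × [(1+0.00678333)^300 − 1] / 0.00678333 = 3350 × 972.951423 = 3,259,387.2676

$3,259,387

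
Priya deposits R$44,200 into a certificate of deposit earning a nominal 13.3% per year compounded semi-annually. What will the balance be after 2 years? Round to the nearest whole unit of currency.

With 2 periods per year: i = 0.0665, n = 4.
44,200 × (1+0.0665)^4 = 44,200 × 1.293729 = 57,182.8384

R$57,183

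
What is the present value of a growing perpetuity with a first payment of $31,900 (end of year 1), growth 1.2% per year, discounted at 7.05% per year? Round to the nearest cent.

PV = PMT / (i − g) = 31900 / (0.0705 − 0.012) = 31900 / 0.058500 = 545,299.1453

$545,299.15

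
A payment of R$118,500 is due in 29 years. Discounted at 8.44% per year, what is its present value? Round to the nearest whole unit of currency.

PV = 118,500 / (1 + 0.0844)^29 = 118,500 / 10.483246 = 11,303.7513

R$11,304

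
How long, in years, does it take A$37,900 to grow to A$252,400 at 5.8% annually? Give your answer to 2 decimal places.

n = ln(252400/37900) / ln(1+0.058) = ln(6.65963) / 0.056380 = 33.6299 years

33.63 years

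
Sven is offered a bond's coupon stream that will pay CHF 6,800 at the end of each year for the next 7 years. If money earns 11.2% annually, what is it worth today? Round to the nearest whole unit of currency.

Annuity factor a(7|0.112) = 4.681902; PV = 6800 × 4.681902 = 31,836.9329

CHF 31,837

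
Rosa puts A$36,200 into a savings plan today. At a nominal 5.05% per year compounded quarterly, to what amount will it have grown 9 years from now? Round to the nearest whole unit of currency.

i = 0.0505/4 = 0.012625 per quarter; n = 9·4 = 36.
FV = 36,200 × (1 + 0.012625)^36 = 56,866.9318

A$56,867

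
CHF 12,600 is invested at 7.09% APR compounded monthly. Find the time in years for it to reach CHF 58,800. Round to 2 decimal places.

Periodic rate i = 0.0709/12 = 0.00590833.
n = ln(58800/12600) / ln(1+0.00590833) = ln(4.66667) / 0.005891 = 261.4936 months
= 261.4936/12 years

21.79 years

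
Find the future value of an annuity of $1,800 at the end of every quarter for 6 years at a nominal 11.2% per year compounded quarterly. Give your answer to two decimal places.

Periodic rate i = 0.112/4 = 0.028; n = 6 × 4 = 24 periods.
FV = PMT · [(1+i)^n − 1] / i = 1800 · 33.576697 = 60,438.0545

$60,438.05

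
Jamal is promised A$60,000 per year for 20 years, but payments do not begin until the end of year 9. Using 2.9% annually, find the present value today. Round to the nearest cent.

Value one period before first payment (t=8): 60000 × [1 − (1+0.029)^(−20)] / 0.029 = 60000 × 15.015961 = 900,957.6790
PV₀ = 900,957.6790 / (1+0.029)^8 = 900,957.6790 / 1.256964 = 716,772.5965

A$716,772.60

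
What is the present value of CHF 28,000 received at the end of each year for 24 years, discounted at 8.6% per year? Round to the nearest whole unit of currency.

CHF 280,630

PV = PMT · [1 − (1+i)^(−n)] / i = 28000 · 10.022498 = 280,629.9382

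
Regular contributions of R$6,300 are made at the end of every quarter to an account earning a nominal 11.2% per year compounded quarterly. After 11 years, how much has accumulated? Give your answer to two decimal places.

Periodic rate i = 0.112/4 = 0.028; n = 11 × 4 = 44 periods.
FV = 6300 × [(1+0.028)^44 − 1] / 0.028 = 6300 × 84.661466 = 533,367.2384

R$533,367.24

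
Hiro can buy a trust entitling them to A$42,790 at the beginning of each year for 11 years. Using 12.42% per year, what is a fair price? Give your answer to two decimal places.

PV = PMT · [1 − (1+i)^(−n)] / i × (1+i) = 42790 · 6.554391 = 280,462.4122
(annuity-due: payments at period start, so ×(1+i).)

A$280,462.41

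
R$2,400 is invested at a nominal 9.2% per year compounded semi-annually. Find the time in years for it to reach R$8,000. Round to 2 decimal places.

13.39 years

Periodic rate i = 0.092/2 = 0.046.
n = ln(8000/2400) / ln(1+0.046) = ln(3.33333) / 0.044973 = 26.7708 half-years
= 26.7708/2 years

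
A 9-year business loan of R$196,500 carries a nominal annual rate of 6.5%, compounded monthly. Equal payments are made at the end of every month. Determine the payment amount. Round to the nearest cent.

i = 0.065/12 = 0.00541667 per month; n = 9·12 = 108.
PMT = 196500 / ( [1 − (1+0.00541667)^(−108)] / 0.00541667 ) = 196500 / 81.602576 = 2,408.0122

R$2,408.01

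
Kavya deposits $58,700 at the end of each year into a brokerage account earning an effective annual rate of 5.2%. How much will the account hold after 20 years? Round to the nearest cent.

FV = 58700 × [(1+0.052)^20 − 1] / 0.052 = 58700 × 33.773573 = 1,982,508.7588

$1,982,508.76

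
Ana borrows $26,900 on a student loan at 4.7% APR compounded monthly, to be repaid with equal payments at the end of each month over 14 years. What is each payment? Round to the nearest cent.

i = 0.047/12 = 0.00391667 per month; n = 14·12 = 168.
Annuity-PV factor = 122.922868; PMT = 26900 / 122.922868 = 218.8364

$218.84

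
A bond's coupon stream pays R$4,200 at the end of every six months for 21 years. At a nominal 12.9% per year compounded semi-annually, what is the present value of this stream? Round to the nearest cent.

R$60,400.30

i = 0.129/2 = 0.0645 per half-year; n = 21·2 = 42.
Annuity factor a(42|0.0645) = 14.381024; PV = 4200 × 14.381024 = 60,400.3028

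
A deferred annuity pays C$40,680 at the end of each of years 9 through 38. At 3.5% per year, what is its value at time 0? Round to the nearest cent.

C$568,182.92

Value one period before first payment (t=8): 40680 × [1 − (1+0.035)^(−30)] / 0.035 = 40680 × 18.392045 = 748,188.4073
Discount back 8 years: 748,188.4073 × (1+0.035)^(−8) = 748,188.4073 × 0.759412 = 568,182.9228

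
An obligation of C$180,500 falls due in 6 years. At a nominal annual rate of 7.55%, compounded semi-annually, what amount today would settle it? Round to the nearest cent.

C$115,708.24

With 2 periods per year: i = 0.03775, n = 12.
PV = 180,500 / (1 + 0.03775)^12 = 180,500 / 1.559958 = 115,708.2437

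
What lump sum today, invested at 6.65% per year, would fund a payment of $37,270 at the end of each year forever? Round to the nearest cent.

$560,451.13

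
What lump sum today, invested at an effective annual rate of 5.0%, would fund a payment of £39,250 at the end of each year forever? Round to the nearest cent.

PV = C/r = 39250/0.05 = 785,000.0000

£785,000.00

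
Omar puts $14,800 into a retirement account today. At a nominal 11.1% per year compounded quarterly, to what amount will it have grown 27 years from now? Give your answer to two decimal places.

With 4 periods per year: i = 0.02775, n = 108.
FV = PV·(1+i)^n = 14,800 × 19.224207 = 284,518.2601

$284,518.26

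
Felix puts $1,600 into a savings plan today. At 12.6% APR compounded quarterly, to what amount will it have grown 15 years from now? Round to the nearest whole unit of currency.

$10,287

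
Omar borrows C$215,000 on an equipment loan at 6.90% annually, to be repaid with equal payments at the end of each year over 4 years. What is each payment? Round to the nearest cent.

PMT = 215000 / ( [1 − (1+0.069)^(−4)] / 0.069 ) = 215000 / 3.394872 = 63,330.8121

C$63,330.81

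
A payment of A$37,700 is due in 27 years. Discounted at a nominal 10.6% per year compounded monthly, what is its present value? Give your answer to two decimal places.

A$2,181.97

i = 0.106/12 = 0.00883333 per month; n = 27·12 = 324.
Discount factor = (1+0.00883333)^(−324) = 0.057877; PV = 37,700 × 0.057877 = 2,181.9667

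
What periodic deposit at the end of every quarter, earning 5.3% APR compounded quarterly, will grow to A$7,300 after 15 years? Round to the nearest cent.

Periodic rate i = 0.053/4 = 0.01325; n = 15 × 4 = 60 periods.
PMT = 7300 / ( [(1+0.01325)^60 − 1] / 0.01325 ) = 7300 / 90.785657 = 80.4092

A$80.41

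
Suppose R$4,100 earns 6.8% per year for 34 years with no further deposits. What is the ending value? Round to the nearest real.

R$38,389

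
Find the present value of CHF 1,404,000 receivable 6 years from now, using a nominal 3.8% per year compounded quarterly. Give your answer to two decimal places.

CHF 1,118,962.03

With 4 periods per year: i = 0.0095, n = 24.
PV = FV·(1+i)^(−n) = 1,404,000 × 0.796982 = 1,118,962.0282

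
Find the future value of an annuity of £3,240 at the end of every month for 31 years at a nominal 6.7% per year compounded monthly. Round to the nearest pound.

With 12 periods per year: i = 0.00558333, n = 372.
Accumulation factor s(372|0.00558333) = 1242.004066; FV = 3240 × 1242.004066 = 4,024,093.1725

£4,024,093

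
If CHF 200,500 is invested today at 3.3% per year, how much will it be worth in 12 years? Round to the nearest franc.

FV = PV·(1+i)^n = 200,500 × 1.476399 = 296,018.0785

CHF 296,018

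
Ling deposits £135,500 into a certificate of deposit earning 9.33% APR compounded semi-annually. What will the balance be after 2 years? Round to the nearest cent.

Periodic rate i = 0.0933/2 = 0.04665; n = 2 × 2 = 4 periods.
FV = 135,500 × (1 + 0.04665)^4 = 162,609.2349

£162,609.23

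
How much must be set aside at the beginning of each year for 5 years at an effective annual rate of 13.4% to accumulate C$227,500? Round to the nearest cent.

C$30,713.40

FV-annuity factor × (1+i) = 7.407189; PMT = 227500 / 7.407189 = 30,713.4045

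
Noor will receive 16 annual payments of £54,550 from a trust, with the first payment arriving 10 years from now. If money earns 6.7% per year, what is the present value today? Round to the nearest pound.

PV at t=9 (ordinary 16-year annuity): 54550 × a(16|0.067) = 54550 × 9.637336 = 525,716.6853
Discount back 9 years: 525,716.6853 × (1+0.067)^(−9) = 525,716.6853 × 0.557854 = 293,272.9354

£293,273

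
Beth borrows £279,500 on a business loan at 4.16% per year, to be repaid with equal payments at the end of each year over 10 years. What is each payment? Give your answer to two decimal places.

£34,734.84

Annuity-PV factor = 8.046676; PMT = 279500 / 8.046676 = 34,734.8396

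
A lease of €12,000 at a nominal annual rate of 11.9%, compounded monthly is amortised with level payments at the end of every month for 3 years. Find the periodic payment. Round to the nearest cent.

€398.00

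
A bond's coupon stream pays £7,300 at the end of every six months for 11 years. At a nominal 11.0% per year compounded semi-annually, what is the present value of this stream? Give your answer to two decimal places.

Periodic rate i = 0.11/2 = 0.055; n = 11 × 2 = 22 periods.
Annuity factor a(22|0.055) = 12.583170; PV = 7300 × 12.583170 = 91,857.1390

£91,857.14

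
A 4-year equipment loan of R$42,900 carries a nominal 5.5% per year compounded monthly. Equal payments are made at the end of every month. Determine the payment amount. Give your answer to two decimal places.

With 12 periods per year: i = 0.00458333, n = 48.
PMT = 42900 / ( [1 − (1+0.00458333)^(−48)] / 0.00458333 ) = 42900 / 42.998777 = 997.7028

R$997.70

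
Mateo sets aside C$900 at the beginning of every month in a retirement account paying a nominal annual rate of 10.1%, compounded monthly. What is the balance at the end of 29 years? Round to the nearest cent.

Periodic rate i = 0.101/12 = 0.00841667; n = 29 × 12 = 348 periods.
FV = PMT · [(1+i)^n − 1] / i × (1+i) = 900 · 2094.430043 = 1,884,987.0391
(Beginning-of-period payments → annuity-due factor ×(1+i).)

C$1,884,987.04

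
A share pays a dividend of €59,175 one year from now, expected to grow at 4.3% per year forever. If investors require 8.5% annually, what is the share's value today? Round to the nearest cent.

PV = D₁/(r − g) = 59175/(0.085 − 0.043) = 1,408,928.5714

€1,408,928.57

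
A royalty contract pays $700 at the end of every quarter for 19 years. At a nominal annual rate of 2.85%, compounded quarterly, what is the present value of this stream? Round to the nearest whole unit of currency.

$40,969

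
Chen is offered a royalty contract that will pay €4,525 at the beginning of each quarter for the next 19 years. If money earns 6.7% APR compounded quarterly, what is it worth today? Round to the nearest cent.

With 4 periods per year: i = 0.01675, n = 76.
PV = PMT · [1 − (1+i)^(−n)] / i × (1+i) = 4525 · 43.525509 = 196,952.9295
Payments are at the start of each period, so multiply by (1+i).

€196,952.93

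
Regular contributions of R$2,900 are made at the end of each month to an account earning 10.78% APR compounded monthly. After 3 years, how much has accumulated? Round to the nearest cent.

i = 0.1078/12 = 0.00898333 per month; n = 3·12 = 36.
Accumulation factor s(36|0.00898333) = 42.280977; FV = 2900 × 42.280977 = 122,614.8341

R$122,614.83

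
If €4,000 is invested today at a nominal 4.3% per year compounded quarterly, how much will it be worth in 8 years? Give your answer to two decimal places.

With 4 periods per year: i = 0.01075, n = 32.
FV = PV·(1+i)^n = 4,000 × 1.407991 = 5,631.9656

€5,631.97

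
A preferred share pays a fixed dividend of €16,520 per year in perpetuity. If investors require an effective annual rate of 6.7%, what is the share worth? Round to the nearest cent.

€246,567.16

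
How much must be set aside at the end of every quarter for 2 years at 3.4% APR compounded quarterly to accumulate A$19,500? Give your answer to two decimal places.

Periodic rate i = 0.034/4 = 0.0085; n = 2 × 4 = 8 periods.
PMT = 19500 / ( [(1+0.0085)^8 − 1] / 0.0085 ) = 19500 / 8.242089 = 2,365.9050

A$2,365.90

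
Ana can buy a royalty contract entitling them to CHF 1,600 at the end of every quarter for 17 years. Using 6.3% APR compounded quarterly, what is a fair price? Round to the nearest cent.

i = 0.063/4 = 0.01575 per quarter; n = 17·4 = 68.
PV = PMT · [1 − (1+i)^(−n)] / i = 1600 · 41.553159 = 66,485.0547

CHF 66,485.05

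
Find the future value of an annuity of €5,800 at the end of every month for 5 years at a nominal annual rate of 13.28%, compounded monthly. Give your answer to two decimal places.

€490,279.04

With 12 periods per year: i = 0.0110667, n = 60.
FV = PMT · [(1+i)^n − 1] / i = 5800 · 84.530869 = 490,279.0421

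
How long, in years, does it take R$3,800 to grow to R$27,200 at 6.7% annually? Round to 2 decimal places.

(1+i)^n = 27200/3800 = 7.15789, so n = ln 7.15789 / ln 1.067 = 30.3498 years

30.35 years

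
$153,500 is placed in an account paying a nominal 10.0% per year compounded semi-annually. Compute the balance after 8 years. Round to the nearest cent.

$335,071.25

i = 0.1/2 = 0.05 per half-year; n = 8·2 = 16.
153,500 × (1+0.05)^16 = 153,500 × 2.182875 = 335,071.2493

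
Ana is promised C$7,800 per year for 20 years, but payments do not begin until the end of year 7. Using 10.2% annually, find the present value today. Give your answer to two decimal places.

C$36,577.43

PV at t=6 (ordinary 20-year annuity): 7800 × a(20|0.102) = 7800 × 8.398625 = 65,509.2762
Discount back 6 years: 65,509.2762 × (1+0.102)^(−6) = 65,509.2762 × 0.558355 = 36,577.4339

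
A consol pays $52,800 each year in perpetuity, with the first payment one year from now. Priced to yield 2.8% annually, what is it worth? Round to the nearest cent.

$1,885,714.29

PV = C/r = 52800/0.028 = 1,885,714.2857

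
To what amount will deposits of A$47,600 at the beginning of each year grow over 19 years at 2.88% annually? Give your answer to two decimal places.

A$1,215,931.48

FV = PMT · [(1+i)^n − 1] / i × (1+i) = 47600 · 25.544779 = 1,215,931.4803
(Beginning-of-period payments → annuity-due factor ×(1+i).)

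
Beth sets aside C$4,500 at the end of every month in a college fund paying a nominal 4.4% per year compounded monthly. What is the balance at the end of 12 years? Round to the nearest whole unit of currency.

i = 0.044/12 = 0.00366667 per month; n = 12·12 = 144.
FV = PMT · [(1+i)^n − 1] / i = 4500 · 189.245823 = 851,606.2026

C$851,606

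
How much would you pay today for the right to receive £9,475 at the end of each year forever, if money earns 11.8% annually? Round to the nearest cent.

£80,296.61

PV = PMT / i = 9475 / 0.118 = 80,296.6102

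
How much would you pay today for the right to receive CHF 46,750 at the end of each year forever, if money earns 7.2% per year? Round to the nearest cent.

CHF 649,305.56

PV = C/r = 46750/0.072 = 649,305.5556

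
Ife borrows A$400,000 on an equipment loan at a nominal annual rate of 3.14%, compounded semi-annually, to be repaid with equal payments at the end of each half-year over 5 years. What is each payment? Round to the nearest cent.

A$43,534.68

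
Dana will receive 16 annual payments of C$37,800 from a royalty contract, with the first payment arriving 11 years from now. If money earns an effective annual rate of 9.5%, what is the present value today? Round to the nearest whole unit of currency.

PV at t=10 (ordinary 16-year annuity): 37800 × a(16|0.095) = 37800 × 8.062260 = 304,753.4384
PV₀ = 304,753.4384 / (1+0.095)^10 = 304,753.4384 / 2.478228 = 122,972.3359

C$122,972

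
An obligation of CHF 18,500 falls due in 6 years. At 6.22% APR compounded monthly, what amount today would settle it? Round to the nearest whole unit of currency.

CHF 12,750

Periodic rate i = 0.0622/12 = 0.00518333; n = 6 × 12 = 72 periods.
PV = FV·(1+i)^(−n) = 18,500 × 0.689191 = 12,750.0426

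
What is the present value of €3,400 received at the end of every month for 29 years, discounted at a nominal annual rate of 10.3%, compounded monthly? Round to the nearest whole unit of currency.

€375,881

With 12 periods per year: i = 0.00858333, n = 348.
PV = 3400 × [1 − (1+0.00858333)^(−348)] / 0.00858333 = 3400 × 110.553140 = 375,880.6769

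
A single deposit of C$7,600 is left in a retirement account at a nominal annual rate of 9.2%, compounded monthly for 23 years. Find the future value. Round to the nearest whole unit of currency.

C$62,557

Periodic rate i = 0.092/12 = 0.00766667; n = 23 × 12 = 276 periods.
7,600 × (1+0.00766667)^276 = 7,600 × 8.231184 = 62,556.9996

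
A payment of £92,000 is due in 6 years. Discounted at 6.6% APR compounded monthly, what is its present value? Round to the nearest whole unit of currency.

£61,984

With 12 periods per year: i = 0.0055, n = 72.
PV = 92,000 / (1 + 0.0055)^72 = 92,000 / 1.484258 = 61,983.8335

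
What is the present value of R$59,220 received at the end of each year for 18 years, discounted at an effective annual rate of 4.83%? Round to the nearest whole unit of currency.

R$701,544

PV = PMT · [1 − (1+i)^(−n)] / i = 59220 · 11.846410 = 701,544.4008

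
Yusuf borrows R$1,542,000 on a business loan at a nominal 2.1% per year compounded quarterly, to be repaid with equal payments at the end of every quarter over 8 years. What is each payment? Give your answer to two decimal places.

R$52,474.62

i = 0.021/4 = 0.00525 per quarter; n = 8·4 = 32.
PMT = 1.542e+06 / ( [1 − (1+0.00525)^(−32)] / 0.00525 ) = 1.542e+06 / 29.385635 = 52,474.6195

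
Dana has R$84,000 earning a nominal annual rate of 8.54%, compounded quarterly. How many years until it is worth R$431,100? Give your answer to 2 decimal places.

19.36 years

Periodic rate i = 0.0854/4 = 0.02135.
(1+i)^n = 431100/84000 = 5.13214, so n = ln 5.13214 / ln 1.02135 = 77.4202 quarters
= 77.4202/4 years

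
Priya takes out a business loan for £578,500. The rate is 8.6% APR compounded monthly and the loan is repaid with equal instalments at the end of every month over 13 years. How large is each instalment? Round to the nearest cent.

i = 0.086/12 = 0.00716667 per month; n = 13·12 = 156.
Annuity-PV factor = 93.734074; PMT = 578500 / 93.734074 = 6,171.7151

£6,171.72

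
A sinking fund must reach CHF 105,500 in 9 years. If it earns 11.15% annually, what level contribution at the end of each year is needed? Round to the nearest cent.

CHF 7,401.45

PMT = 105500 / ( [(1+0.1115)^9 − 1] / 0.1115 ) = 105500 / 14.253963 = 7,401.4503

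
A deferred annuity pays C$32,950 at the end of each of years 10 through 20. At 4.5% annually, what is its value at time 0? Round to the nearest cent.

Value one period before first payment (t=9): 32950 × [1 − (1+0.045)^(−11)] / 0.045 = 32950 × 8.528917 = 281,027.8124
Discount back 9 years: 281,027.8124 × (1+0.045)^(−9) = 281,027.8124 × 0.672904 = 189,104.8593

C$189,104.86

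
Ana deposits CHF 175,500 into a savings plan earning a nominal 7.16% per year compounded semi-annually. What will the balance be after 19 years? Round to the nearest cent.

CHF 667,977.10

With 2 periods per year: i = 0.0358, n = 38.
175,500 × (1+0.0358)^38 = 175,500 × 3.806137 = 667,977.1011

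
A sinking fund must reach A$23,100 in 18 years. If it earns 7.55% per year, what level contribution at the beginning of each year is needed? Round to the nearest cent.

PMT = 23100 / ( [(1+0.0755)^18 − 1] / 0.0755 × (1+i) ) = 23100 / 38.557034 = 599.1125

A$599.11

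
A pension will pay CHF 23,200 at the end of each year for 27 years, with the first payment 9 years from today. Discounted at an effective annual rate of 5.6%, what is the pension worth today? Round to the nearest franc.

PV at t=8 (ordinary 27-year annuity): 23200 × a(27|0.056) = 23200 × 13.756177 = 319,143.3002
Discount back 8 years: 319,143.3002 × (1+0.056)^(−8) = 319,143.3002 × 0.646679 = 206,383.2210

CHF 206,383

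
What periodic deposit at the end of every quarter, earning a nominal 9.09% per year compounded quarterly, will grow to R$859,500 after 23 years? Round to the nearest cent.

R$2,829.33

i = 0.0909/4 = 0.022725 per quarter; n = 23·4 = 92.
FV-annuity factor = 303.781803; PMT = 859500 / 303.781803 = 2,829.3334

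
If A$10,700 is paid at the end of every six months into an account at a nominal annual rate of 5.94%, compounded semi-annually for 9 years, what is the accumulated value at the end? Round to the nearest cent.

A$249,857.52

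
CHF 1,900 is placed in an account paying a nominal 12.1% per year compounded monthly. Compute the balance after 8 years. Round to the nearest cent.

CHF 4,977.89

With 12 periods per year: i = 0.0100833, n = 96.
1,900 × (1+0.0100833)^96 = 1,900 × 2.619942 = 4,977.8900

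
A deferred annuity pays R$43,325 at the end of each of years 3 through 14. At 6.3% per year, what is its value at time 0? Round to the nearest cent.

R$316,229.69

Value one period before first payment (t=2): 43325 × [1 − (1+0.063)^(−12)] / 0.063 = 43325 × 8.247657 = 357,329.7483
Discount back 2 years: 357,329.7483 × (1+0.063)^(−2) = 357,329.7483 × 0.884980 = 316,229.6915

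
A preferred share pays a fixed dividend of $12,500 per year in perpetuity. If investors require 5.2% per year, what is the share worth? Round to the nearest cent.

PV = PMT / i = 12500 / 0.052 = 240,384.6154

$240,384.62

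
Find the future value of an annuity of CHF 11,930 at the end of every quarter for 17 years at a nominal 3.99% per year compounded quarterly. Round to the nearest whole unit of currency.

CHF 1,152,831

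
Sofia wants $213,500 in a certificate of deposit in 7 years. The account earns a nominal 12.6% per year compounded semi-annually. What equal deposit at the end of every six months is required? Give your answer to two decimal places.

i = 0.126/2 = 0.063 per half-year; n = 7·2 = 14.
FV-annuity factor = 21.462758; PMT = 213500 / 21.462758 = 9,947.4636

$9,947.46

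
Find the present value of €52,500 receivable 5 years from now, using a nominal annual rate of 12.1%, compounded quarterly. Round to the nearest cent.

With 4 periods per year: i = 0.03025, n = 20.
Discount factor = (1+0.03025)^(−20) = 0.550995; PV = 52,500 × 0.550995 = 28,927.2294

€28,927.23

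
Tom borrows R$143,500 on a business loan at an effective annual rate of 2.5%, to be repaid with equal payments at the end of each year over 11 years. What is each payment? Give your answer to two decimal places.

PMT = 143500 / ( [1 − (1+0.025)^(−11)] / 0.025 ) = 143500 / 9.514209 = 15,082.7047

R$15,082.70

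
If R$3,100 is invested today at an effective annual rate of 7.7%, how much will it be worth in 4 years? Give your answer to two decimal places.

R$4,170.85

FV = PV·(1+i)^n = 3,100 × 1.345435 = 4,170.8494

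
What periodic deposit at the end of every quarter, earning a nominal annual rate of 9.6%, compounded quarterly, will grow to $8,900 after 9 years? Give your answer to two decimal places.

Periodic rate i = 0.096/4 = 0.024; n = 9 × 4 = 36 periods.
PMT = 8900 / ( [(1+0.024)^36 − 1] / 0.024 ) = 8900 / 56.189274 = 158.3932

$158.39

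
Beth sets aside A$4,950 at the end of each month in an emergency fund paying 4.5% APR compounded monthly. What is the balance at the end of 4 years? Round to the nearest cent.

A$259,794.98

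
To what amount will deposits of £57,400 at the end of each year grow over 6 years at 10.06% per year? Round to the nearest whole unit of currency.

FV = PMT · [(1+i)^n − 1] / i = 57400 · 7.727304 = 443,547.2299

£443,547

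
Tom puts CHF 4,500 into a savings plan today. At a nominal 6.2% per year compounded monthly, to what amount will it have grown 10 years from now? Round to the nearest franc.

Periodic rate i = 0.062/12 = 0.00516667; n = 10 × 12 = 120 periods.
FV = 4,500 × (1 + 0.00516667)^120 = 8,351.8346

CHF 8,352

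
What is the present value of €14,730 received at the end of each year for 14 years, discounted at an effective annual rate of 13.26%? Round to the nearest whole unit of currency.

€91,651

PV = PMT · [1 − (1+i)^(−n)] / i = 14730 · 6.222053 = 91,650.8442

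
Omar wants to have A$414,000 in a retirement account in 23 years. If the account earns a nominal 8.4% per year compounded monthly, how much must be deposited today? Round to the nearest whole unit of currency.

With 12 periods per year: i = 0.007, n = 276.
PV = 414,000 / (1 + 0.007)^276 = 414,000 / 6.856996 = 60,376.2963

A$60,376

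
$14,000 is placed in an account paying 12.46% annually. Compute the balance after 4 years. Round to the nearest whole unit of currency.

14,000 × (1+0.1246)^4 = 14,000 × 1.599530 = 22,393.4162

$22,393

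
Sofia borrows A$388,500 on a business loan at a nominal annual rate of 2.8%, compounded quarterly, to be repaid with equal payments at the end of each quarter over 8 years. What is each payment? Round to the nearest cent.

A$13,593.36

Periodic rate i = 0.028/4 = 0.007; n = 8 × 4 = 32 periods.
PMT = 388500 / ( [1 − (1+0.007)^(−32)] / 0.007 ) = 388500 / 28.580124 = 13,593.3630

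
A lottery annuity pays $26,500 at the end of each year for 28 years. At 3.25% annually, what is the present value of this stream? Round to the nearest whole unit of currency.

$482,387

PV = PMT · [1 − (1+i)^(−n)] / i = 26500 · 18.203292 = 482,387.2298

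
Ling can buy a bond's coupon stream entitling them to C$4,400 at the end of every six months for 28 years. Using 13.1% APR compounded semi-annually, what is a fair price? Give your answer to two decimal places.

With 2 periods per year: i = 0.0655, n = 56.
PV = PMT · [1 − (1+i)^(−n)] / i = 4400 · 14.829890 = 65,251.5154

C$65,251.52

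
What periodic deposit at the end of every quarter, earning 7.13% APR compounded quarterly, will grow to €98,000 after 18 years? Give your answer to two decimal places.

i = 0.0713/4 = 0.017825 per quarter; n = 18·4 = 72.
PMT = 98000 / ( [(1+0.017825)^72 − 1] / 0.017825 ) = 98000 / 144.085461 = 680.1519

€680.15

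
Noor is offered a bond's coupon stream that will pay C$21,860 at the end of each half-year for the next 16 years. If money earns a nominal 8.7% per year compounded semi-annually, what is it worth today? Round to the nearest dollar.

C$373,881

Periodic rate i = 0.087/2 = 0.0435; n = 16 × 2 = 32 periods.
PV = PMT · [1 − (1+i)^(−n)] / i = 21860 · 17.103428 = 373,880.9273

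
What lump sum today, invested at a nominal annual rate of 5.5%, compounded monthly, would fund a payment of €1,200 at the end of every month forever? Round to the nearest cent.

Periodic rate i = 0.055/12 = 0.00458333.
PV = C/r = 1200/0.00458333 = 261,818.1818

€261,818.18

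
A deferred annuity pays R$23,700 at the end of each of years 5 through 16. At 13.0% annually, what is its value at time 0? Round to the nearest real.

Value one period before first payment (t=4): 23700 × [1 − (1+0.13)^(−12)] / 0.13 = 23700 × 5.917647 = 140,248.2343
PV₀ = 140,248.2343 / (1+0.13)^4 = 140,248.2343 / 1.630474 = 86,016.8686

R$86,017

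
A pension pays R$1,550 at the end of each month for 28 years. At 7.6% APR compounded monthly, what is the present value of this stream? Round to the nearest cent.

With 12 periods per year: i = 0.00633333, n = 336.
PV = 1550 × [1 − (1+0.00633333)^(−336)] / 0.00633333 = 1550 × 138.966801 = 215,398.5410

R$215,398.54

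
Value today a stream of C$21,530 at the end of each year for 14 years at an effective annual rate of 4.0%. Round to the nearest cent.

PV = 21530 × [1 − (1+0.04)^(−14)] / 0.04 = 21530 × 10.563123 = 227,424.0367

C$227,424.04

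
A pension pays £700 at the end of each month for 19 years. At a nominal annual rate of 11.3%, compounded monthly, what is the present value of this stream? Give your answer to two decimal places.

i = 0.113/12 = 0.00941667 per month; n = 19·12 = 228.
PV = PMT · [1 − (1+i)^(−n)] / i = 700 · 93.662258 = 65,563.5804

£65,563.58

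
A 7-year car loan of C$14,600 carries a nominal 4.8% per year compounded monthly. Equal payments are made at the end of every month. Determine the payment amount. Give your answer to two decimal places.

C$204.99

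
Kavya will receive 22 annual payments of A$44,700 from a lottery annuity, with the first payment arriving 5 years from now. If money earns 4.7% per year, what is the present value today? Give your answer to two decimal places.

Value one period before first payment (t=4): 44700 × [1 − (1+0.047)^(−22)] / 0.047 = 44700 × 13.530638 = 604,819.5014
PV₀ = 604,819.5014 / (1+0.047)^4 = 604,819.5014 / 1.201674 = 503,314.0560

A$503,314.06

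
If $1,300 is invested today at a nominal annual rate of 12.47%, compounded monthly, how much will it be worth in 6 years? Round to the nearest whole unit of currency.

$2,737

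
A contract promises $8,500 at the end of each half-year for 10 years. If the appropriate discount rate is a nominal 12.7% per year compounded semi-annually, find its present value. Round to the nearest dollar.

$94,784

With 2 periods per year: i = 0.0635, n = 20.
Annuity factor a(20|0.0635) = 11.151012; PV = 8500 × 11.151012 = 94,783.5980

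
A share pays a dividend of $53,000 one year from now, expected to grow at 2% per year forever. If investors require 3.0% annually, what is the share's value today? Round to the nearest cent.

PV = PMT / (i − g) = 53000 / (0.03 − 0.02) = 53000 / 0.010000 = 5,300,000.0000

$5,300,000.00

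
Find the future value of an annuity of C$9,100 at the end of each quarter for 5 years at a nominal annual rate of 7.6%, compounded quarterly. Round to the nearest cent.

With 4 periods per year: i = 0.019, n = 20.
FV = PMT · [(1+i)^n − 1] / i = 9100 · 24.056892 = 218,917.7180

C$218,917.72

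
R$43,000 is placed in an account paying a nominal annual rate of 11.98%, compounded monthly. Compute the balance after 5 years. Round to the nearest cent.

R$78,040.65

i = 0.1198/12 = 0.00998333 per month; n = 5·12 = 60.
FV = PV·(1+i)^n = 43,000 × 1.814899 = 78,040.6512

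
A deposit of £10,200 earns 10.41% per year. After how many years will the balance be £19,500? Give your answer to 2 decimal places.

6.54 years

(1+i)^n = 19500/10200 = 1.91176, so n = ln 1.91176 / ln 1.1041 = 6.5437 years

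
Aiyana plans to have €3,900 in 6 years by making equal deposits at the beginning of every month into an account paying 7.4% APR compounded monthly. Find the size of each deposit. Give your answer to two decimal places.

€42.93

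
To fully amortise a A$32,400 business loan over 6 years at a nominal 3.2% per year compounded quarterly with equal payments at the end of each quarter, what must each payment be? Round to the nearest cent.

With 4 periods per year: i = 0.008, n = 24.
Annuity-PV factor = 21.757802; PMT = 32400 / 21.757802 = 1,489.1210

A$1,489.12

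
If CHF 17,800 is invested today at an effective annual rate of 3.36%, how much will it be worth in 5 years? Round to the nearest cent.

CHF 20,998.22

FV = 17,800 × (1 + 0.0336)^5 = 20,998.2212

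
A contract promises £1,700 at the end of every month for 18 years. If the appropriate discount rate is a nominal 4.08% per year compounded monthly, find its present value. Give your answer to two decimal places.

With 12 periods per year: i = 0.0034, n = 216.
PV = PMT · [1 − (1+i)^(−n)] / i = 1700 · 152.826094 = 259,804.3605

£259,804.36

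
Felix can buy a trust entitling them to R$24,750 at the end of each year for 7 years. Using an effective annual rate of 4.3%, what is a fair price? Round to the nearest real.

PV = 24750 × [1 − (1+0.043)^(−7)] / 0.043 = 24750 × 5.936073 = 146,917.8133

R$146,918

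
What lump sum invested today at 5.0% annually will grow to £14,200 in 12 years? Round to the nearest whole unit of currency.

£7,907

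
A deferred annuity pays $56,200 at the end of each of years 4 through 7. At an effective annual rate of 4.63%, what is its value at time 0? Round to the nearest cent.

Value one period before first payment (t=3): 56200 × [1 − (1+0.0463)^(−4)] / 0.0463 = 56200 × 3.576641 = 201,007.1979
PV₀ = 201,007.1979 / (1+0.0463)^3 = 201,007.1979 / 1.145430 = 175,486.1853

$175,486.19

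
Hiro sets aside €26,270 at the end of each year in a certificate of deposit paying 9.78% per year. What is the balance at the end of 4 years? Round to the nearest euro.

€121,525

Accumulation factor s(4|0.0978) = 4.625995; FV = 26270 × 4.625995 = 121,524.8834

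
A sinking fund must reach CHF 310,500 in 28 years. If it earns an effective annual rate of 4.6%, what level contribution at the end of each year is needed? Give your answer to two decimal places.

CHF 5,661.58

PMT = 310500 / ( [(1+0.046)^28 − 1] / 0.046 ) = 310500 / 54.843334 = 5,661.5815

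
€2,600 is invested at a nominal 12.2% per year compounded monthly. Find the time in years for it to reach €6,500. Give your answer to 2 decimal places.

7.55 years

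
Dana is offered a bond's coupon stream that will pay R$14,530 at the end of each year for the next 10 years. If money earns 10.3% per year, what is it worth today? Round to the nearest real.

PV = 14530 × [1 − (1+0.103)^(−10)] / 0.103 = 14530 × 6.066170 = 88,141.4502

R$88,141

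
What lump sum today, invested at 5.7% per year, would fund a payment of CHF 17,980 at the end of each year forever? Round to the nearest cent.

CHF 315,438.60

PV = PMT / i = 17980 / 0.057 = 315,438.5965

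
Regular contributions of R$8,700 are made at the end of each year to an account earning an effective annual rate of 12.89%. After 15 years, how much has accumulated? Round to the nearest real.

R$348,511

FV = 8700 × [(1+0.1289)^15 − 1] / 0.1289 = 8700 × 40.058702 = 348,510.7039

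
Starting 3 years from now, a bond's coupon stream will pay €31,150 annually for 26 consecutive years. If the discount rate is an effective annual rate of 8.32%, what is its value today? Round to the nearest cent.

PV at t=2 (ordinary 26-year annuity): 31150 × a(26|0.0832) = 31150 × 10.514524 = 327,527.4373
PV₀ = 327,527.4373 / (1+0.0832)^2 = 327,527.4373 / 1.173322 = 279,145.3414

€279,145.34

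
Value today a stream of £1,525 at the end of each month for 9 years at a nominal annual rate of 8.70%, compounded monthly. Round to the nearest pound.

£113,938

Periodic rate i = 0.087/12 = 0.00725; n = 9 × 12 = 108 periods.
Annuity factor a(108|0.00725) = 74.713700; PV = 1525 × 74.713700 = 113,938.3928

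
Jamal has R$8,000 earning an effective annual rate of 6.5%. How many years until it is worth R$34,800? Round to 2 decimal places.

(1+i)^n = 34800/8000 = 4.35000, so n = ln 4.35000 / ln 1.065 = 23.3455 years

23.35 years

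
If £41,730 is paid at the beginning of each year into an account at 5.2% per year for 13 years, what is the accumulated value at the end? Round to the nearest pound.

Accumulation factor s(13|0.052) × (1+i) = 18.872855; FV = 41730 × 18.872855 = 787,564.2502
Payments are at the start of each period, so multiply by (1+i).

£787,564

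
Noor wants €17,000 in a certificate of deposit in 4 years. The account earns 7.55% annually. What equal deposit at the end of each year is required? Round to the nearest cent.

€3,797.84

FV-annuity factor = 4.476231; PMT = 17000 / 4.476231 = 3,797.8376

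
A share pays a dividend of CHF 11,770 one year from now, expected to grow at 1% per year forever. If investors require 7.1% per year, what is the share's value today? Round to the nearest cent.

CHF 192,950.82

PV = D₁/(r − g) = 11770/(0.071 − 0.01) = 192,950.8197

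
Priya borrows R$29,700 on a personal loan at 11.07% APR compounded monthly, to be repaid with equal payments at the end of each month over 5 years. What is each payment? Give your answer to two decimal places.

With 12 periods per year: i = 0.009225, n = 60.
PMT = 29700 / ( [1 − (1+0.009225)^(−60)] / 0.009225 ) = 29700 / 45.919271 = 646.7873

R$646.79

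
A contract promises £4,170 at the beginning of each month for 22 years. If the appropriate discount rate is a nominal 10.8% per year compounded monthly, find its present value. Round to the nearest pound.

i = 0.108/12 = 0.009 per month; n = 22·12 = 264.
PV = 4170 × [1 − (1+0.009)^(−264)] / 0.009 × (1+i) = 4170 × 101.582265 = 423,598.0458
Payments are at the start of each period, so multiply by (1+i).

£423,598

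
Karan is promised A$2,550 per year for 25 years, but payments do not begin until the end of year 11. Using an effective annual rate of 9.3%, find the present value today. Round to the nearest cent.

A$10,048.25

PV at t=10 (ordinary 25-year annuity): 2550 × a(25|0.093) = 2550 × 9.588527 = 24,450.7446
PV₀ = 24,450.7446 / (1+0.093)^10 = 24,450.7446 / 2.433333 = 10,048.2509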